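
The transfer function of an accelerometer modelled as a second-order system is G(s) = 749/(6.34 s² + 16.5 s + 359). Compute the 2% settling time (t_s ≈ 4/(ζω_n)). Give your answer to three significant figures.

Dividing through by 6.34: denominator becomes s² + 2.603 s + 56.62.
So ω_n = √56.62 = 7.52 rad/s and ζ = 2.603/(2·7.52) = 0.173.
t_s ≈ 4/(ζω_n) = 3.07 s.

t_s ≈ 3.07 s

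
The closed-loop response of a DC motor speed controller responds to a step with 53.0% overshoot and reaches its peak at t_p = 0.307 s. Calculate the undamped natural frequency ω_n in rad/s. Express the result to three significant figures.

ω_n ≈ 10.4 rad/s

ζ from %OS: ζ = |ln 0.530|/√(π²+ln²0.530) = 0.198.
t_p = π/ω_d ⇒ ω_d = 10.2 rad/s; then ω_n = ω_d/√(1−ζ²) = 10.4 rad/s.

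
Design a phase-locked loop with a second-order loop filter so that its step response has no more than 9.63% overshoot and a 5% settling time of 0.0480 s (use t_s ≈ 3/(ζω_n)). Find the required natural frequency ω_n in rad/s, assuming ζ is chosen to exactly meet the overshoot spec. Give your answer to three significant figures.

ζ = −ln(OS)/√(π² + (ln OS)²). With OS = 0.0963, ln OS = −2.340 and ζ = 2.340/3.917 = 0.597.
From t_s ≈ 3/(ζω_n): ω_n = 3/(ζ·t_s) = 3/(0.597·0.0480) = 105 rad/s.

ω_n ≈ 105 rad/s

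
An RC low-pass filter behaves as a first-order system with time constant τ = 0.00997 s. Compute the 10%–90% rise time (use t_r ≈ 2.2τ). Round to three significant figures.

t_r ≈ 2.2τ = 0.0219 s.

t_r ≈ 0.0219 s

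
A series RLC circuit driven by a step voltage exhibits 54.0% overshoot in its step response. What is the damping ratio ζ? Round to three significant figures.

ζ ≈ 0.192

From %OS = 100·exp(−πζ/√(1−ζ²)), invert to get ζ = −ln(OS)/√(π² + ln²(OS)) with OS = 0.540.
−ln 0.540 = 0.6162, so ζ = 0.6162/√(π² + 0.3797) = 0.192.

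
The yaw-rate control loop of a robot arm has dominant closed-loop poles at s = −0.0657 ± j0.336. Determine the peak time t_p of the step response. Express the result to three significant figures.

t_p = π/ω_d with ω_d = 0.336 (the imaginary part), so t_p = 9.35 s.

t_p ≈ 9.35 s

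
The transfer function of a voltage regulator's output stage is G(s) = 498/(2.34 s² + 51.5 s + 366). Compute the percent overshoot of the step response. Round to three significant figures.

Dividing through by 2.34: denominator becomes s² + 22.01 s + 156.4.
So ω_n = √156.4 = 12.5 rad/s and ζ = 22.01/(2·12.5) = 0.880.
%OS = 100 e^{−πζ/√(1−ζ²)} with ζ = 0.880 gives 0.298%.

%OS ≈ 0.298%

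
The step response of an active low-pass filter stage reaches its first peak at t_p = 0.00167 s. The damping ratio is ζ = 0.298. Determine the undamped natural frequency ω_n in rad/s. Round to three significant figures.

ω_n ≈ 1970 rad/s

Peak time t_p = π/ω_d, so ω_d = π/t_p = π/0.00167 = 1880 rad/s.
ω_n = ω_d/√(1−ζ²) = 1880/√0.911 = 1970 rad/s.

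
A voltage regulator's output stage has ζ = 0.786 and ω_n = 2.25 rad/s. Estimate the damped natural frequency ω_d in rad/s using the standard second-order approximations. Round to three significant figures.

ω_d ≈ 1.39 rad/s

ω_d = ω_n√(1−ζ²) = 2.25·√0.382 = 1.39 rad/s.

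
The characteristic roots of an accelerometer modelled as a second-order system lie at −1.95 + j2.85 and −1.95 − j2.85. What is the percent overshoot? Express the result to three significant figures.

The poles are at −σ ± jω_d with σ = 1.95 and ω_d = 2.85, so ω_n = √(σ²+ω_d²) = 3.45 rad/s and ζ = σ/ω_n = 0.565.
%OS = 100·exp(−πζ/√(1−ζ²)) = 11.7%.

%OS ≈ 11.7%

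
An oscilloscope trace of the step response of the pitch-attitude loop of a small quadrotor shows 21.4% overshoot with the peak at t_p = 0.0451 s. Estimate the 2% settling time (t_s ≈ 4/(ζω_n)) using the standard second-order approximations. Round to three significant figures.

t_s ≈ 0.117 s

ζ from %OS: ζ = |ln 0.214|/√(π²+ln²0.214) = 0.441.
t_p = π/ω_d ⇒ ω_d = 69.7 rad/s; then ω_n = ω_d/√(1−ζ²) = 77.6 rad/s.
t_s ≈ 4/(ζω_n) = 4/(0.441·77.6) = 0.117 s.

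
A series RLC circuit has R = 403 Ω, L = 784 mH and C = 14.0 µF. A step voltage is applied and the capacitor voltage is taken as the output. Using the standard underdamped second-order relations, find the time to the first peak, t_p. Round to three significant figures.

t_p ≈ 0.0198 s

For a series RLC circuit (capacitor voltage as output), ω_n = 1/√(LC) = 1/√(784 mH · 14.0 µF) = 302 rad/s.
ζ = (R/2)·√(C/L) = (403/2)·√(14.0 µF/784 mH) = 0.851.
ω_d = ω_n√(1−ζ²) = 158 rad/s. t_p = π/ω_d = 0.0198 s.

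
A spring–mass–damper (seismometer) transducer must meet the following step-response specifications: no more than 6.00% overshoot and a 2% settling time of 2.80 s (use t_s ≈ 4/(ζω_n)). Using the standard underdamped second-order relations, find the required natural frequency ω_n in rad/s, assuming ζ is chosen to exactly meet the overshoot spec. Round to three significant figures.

ω_n ≈ 2.14 rad/s

From %OS = 100·exp(−πζ/√(1−ζ²)), invert to get ζ = −ln(OS)/√(π² + ln²(OS)) with OS = 0.0600.
−ln 0.0600 = 2.813, so ζ = 2.813/√(π² + 7.915) = 0.667.
Then ω_n = 4/(ζ t_s) = 4/(0.667 × 2.80) = 2.14 rad/s.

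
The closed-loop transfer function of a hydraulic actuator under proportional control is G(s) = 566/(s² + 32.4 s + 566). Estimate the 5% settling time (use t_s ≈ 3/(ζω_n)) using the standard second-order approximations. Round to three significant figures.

Matching coefficients with s² + 2ζω_n s + ω_n² gives ω_n² = 566 ⇒ ω_n = 23.8 rad/s, and ζ = 32.4/(2ω_n) = 0.681.
t_s ≈ 3/(ζω_n) = 3/(0.681·23.8) = 0.185 s.

t_s ≈ 0.185 s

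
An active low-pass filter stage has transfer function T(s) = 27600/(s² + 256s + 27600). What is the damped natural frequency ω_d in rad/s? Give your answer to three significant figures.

ω_d ≈ 106 rad/s

Comparing the denominator to s² + 2ζω_n s + ω_n²: ω_n = √27600 = 166 rad/s, and 2ζω_n = 256 so ζ = 256/(2·166) = 0.770.
ω_d = 166·√(1 − 0.770²) = 106 rad/s.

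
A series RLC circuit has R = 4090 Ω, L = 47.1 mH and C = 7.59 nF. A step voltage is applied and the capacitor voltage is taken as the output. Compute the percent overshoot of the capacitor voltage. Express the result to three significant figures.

For a series RLC circuit (capacitor voltage as output), ω_n = 1/√(LC) = 1/√(47.1 mH · 7.59 nF) = 52900 rad/s.
ζ = (R/2)·√(C/L) = (4090/2)·√(7.59 nF/47.1 mH) = 0.821.
%OS = 100 e^{−πζ/√(1−ζ²)} with ζ = 0.821 gives 1.09%.

%OS ≈ 1.09%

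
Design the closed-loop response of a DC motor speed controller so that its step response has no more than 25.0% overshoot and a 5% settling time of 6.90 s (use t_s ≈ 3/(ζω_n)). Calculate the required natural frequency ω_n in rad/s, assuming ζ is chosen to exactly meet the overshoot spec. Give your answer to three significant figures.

ω_n ≈ 1.08 rad/s

ζ = −ln(OS)/√(π² + (ln OS)²). With OS = 0.250, ln OS = −1.386 and ζ = 1.386/3.434 = 0.404.
Then ω_n = 3/(ζ t_s) = 3/(0.404 × 6.90) = 1.08 rad/s.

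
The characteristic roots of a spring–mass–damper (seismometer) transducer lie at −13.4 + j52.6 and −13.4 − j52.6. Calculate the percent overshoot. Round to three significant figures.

%OS ≈ 44.9%

|pole| = ω_n = √(13.4² + 52.6²) = 54.3 rad/s; ζ = cos θ = σ/ω_n = 0.247.
Overshoot: exp(−π·0.247/√(1−0.247²)) = 0.449, i.e. 44.9%.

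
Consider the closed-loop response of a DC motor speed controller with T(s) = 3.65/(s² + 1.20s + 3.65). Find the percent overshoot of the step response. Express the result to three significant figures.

Comparing the denominator to s² + 2ζω_n s + ω_n²: ω_n = √3.65 = 1.91 rad/s, and 2ζω_n = 1.20 so ζ = 1.20/(2·1.91) = 0.314.
%OS = 100·exp(−πζ/√(1−ζ²)) = 35.4%.

%OS ≈ 35.4%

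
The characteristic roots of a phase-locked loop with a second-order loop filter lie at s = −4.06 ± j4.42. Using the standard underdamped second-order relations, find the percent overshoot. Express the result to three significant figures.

|pole| = ω_n = √(4.06² + 4.42²) = 6.00 rad/s; ζ = cos θ = σ/ω_n = 0.676.
%OS = 100·exp(−πζ/√(1−ζ²)) = 5.58%.

%OS ≈ 5.58%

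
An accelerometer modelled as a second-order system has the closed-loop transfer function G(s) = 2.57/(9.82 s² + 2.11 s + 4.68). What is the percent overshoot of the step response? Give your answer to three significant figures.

%OS ≈ 61.0%

Dividing through by 9.82: denominator becomes s² + 0.2149 s + 0.4766.
So ω_n = √0.4766 = 0.690 rad/s and ζ = 0.2149/(2·0.690) = 0.156.
Overshoot: exp(−π·0.156/√(1−0.156²)) = 0.610, i.e. 61.0%.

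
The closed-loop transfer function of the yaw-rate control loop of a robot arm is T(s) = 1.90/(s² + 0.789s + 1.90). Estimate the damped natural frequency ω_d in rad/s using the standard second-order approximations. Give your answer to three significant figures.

ω_n = √1.90 = 1.38 rad/s; ζ = 0.789/(2·1.38) = 0.286.
ω_d = 1.38·√(1 − 0.286²) = 1.32 rad/s.

ω_d ≈ 1.32 rad/s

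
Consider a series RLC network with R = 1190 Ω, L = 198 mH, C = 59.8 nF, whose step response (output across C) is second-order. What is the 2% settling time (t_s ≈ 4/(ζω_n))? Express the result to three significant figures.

t_s ≈ 0.00133 s

For a series RLC circuit (capacitor voltage as output), ω_n = 1/√(LC) = 1/√(198 mH · 59.8 nF) = 9190 rad/s.
ζ = (R/2)·√(C/L) = (1190/2)·√(59.8 nF/198 mH) = 0.327.
t_s ≈ 4/(ζω_n) = 0.00133 s.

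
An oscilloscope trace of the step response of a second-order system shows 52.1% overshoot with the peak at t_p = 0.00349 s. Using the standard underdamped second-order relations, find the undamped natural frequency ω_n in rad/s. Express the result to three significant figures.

ω_n ≈ 919 rad/s

From the overshoot, ζ = −ln(OS)/√(π²+ln²(OS)) = 0.203.
From t_p = π/ω_d, ω_d = π/0.00349 = 900 rad/s, so ω_n = ω_d/√(1−ζ²) = 919 rad/s.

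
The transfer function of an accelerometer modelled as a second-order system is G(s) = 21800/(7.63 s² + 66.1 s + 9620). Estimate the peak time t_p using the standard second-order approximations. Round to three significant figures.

Dividing through by 7.63: denominator becomes s² + 8.663 s + 1261.
So ω_n = √1261 = 35.5 rad/s and ζ = 8.663/(2·35.5) = 0.122.
ω_d = ω_n√(1−ζ²) = 35.2 rad/s. t_p = π/ω_d = 0.0891 s.

t_p ≈ 0.0891 s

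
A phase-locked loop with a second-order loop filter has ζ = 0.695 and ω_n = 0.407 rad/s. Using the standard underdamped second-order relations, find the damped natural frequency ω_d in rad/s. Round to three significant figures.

ω_d = ω_n√(1−ζ²) = 0.407·√0.517 = 0.293 rad/s.

ω_d ≈ 0.293 rad/s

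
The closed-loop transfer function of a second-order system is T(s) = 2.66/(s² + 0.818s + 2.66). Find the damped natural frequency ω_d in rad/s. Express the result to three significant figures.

Comparing the denominator to s² + 2ζω_n s + ω_n²: ω_n = √2.66 = 1.63 rad/s, and 2ζω_n = 0.818 so ζ = 0.818/(2·1.63) = 0.251.
ω_d = 1.63·√(1 − 0.251²) = 1.58 rad/s.

ω_d ≈ 1.58 rad/s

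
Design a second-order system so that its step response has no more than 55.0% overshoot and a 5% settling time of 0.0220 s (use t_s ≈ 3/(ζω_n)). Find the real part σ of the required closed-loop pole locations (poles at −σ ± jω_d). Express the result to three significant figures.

σ ≈ 136

The settling-time spec alone fixes σ = ζω_n = 3/t_s = 3/0.0220 = 136.
(Overshoot then fixes ζ = 0.187 and hence ω_d = σ·√(1−ζ²)/ζ = 717 rad/s.)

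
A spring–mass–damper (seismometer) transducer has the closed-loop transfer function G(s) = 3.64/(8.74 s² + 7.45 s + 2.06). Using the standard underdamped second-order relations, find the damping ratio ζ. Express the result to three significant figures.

Dividing through by 8.74: denominator becomes s² + 0.8524 s + 0.2357.
So ω_n = √0.2357 = 0.485 rad/s and ζ = 0.8524/(2·0.485) = 0.878.

ζ ≈ 0.878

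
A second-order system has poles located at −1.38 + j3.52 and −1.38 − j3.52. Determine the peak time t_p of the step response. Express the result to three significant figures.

t_p ≈ 0.892 s

t_p = π/ω_d with ω_d = 3.52 (the imaginary part), so t_p = 0.892 s.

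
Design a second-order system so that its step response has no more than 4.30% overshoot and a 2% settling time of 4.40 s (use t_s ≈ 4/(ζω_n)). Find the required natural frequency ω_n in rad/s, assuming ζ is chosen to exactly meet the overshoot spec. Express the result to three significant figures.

From %OS = 100·exp(−πζ/√(1−ζ²)), invert to get ζ = −ln(OS)/√(π² + ln²(OS)) with OS = 0.0430.
−ln 0.0430 = 3.147, so ζ = 3.147/√(π² + 9.901) = 0.708.
Then ω_n = 4/(ζ t_s) = 4/(0.708 × 4.40) = 1.28 rad/s.

ω_n ≈ 1.28 rad/s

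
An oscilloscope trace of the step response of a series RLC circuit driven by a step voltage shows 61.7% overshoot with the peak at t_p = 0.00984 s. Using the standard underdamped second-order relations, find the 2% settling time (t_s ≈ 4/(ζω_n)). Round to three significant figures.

t_s ≈ 0.0815 s

From the overshoot, ζ = −ln(OS)/√(π²+ln²(OS)) = 0.152.
From t_p = π/ω_d, ω_d = π/0.00984 = 319 rad/s, so ω_n = ω_d/√(1−ζ²) = 323 rad/s.
t_s ≈ 4/(ζω_n) = 4/(0.152·323) = 0.0815 s.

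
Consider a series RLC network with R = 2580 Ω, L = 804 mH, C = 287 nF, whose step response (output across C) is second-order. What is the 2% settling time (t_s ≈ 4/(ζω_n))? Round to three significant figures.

For a series RLC circuit (capacitor voltage as output), ω_n = 1/√(LC) = 1/√(804 mH · 287 nF) = 2080 rad/s.
ζ = (R/2)·√(C/L) = (2580/2)·√(287 nF/804 mH) = 0.771.
t_s ≈ 4/(ζω_n) = 0.00249 s.

t_s ≈ 0.00249 s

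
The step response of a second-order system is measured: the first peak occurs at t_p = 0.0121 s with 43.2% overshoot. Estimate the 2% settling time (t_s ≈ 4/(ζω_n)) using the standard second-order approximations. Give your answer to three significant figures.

The overshoot fixes ζ = −ln(OS)/√(π²+ln²(OS)) = 0.258.
From t_p = π/ω_d, ω_d = π/0.0121 = 260 rad/s, so ω_n = ω_d/√(1−ζ²) = 269 rad/s.
t_s ≈ 4/(ζω_n) = 4/(0.258·269) = 0.0577 s.

t_s ≈ 0.0577 s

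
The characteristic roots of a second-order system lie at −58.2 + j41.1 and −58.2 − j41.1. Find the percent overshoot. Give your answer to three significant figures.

%OS ≈ 1.17%

|pole| = ω_n = √(58.2² + 41.1²) = 71.2 rad/s; ζ = cos θ = σ/ω_n = 0.817.
%OS = 100 e^{−πζ/√(1−ζ²)} with ζ = 0.817 gives 1.17%.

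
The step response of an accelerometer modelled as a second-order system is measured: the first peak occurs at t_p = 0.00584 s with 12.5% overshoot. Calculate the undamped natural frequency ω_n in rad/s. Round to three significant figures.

ω_n ≈ 645 rad/s

ζ from %OS: ζ = |ln 0.125|/√(π²+ln²0.125) = 0.552.
t_p = π/ω_d ⇒ ω_d = 538 rad/s; then ω_n = ω_d/√(1−ζ²) = 645 rad/s.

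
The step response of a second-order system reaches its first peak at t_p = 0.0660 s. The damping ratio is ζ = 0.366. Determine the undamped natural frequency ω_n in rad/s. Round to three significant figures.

ω_n ≈ 51.1 rad/s

Peak time t_p = π/ω_d, so ω_d = π/t_p = π/0.0660 = 47.6 rad/s.
ω_n = ω_d/√(1−ζ²) = 47.6/√0.866 = 51.1 rad/s.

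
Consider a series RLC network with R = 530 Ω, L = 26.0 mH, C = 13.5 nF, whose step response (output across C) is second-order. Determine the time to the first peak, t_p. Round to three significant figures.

For a series RLC circuit (capacitor voltage as output), ω_n = 1/√(LC) = 1/√(26.0 mH · 13.5 nF) = 53400 rad/s.
ζ = (R/2)·√(C/L) = (530/2)·√(13.5 nF/26.0 mH) = 0.191.
ω_d = 53400·√(1 − 0.191²) = 52400 rad/s. t_p = π/ω_d = 0.0000600 s.

t_p ≈ 0.0000600 s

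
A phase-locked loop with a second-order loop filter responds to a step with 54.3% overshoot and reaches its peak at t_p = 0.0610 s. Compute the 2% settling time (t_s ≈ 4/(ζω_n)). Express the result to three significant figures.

The overshoot fixes ζ = −ln(OS)/√(π²+ln²(OS)) = 0.191.
t_p = π/ω_d ⇒ ω_d = 51.5 rad/s; then ω_n = ω_d/√(1−ζ²) = 52.5 rad/s.
t_s ≈ 4/(ζω_n) = 4/(0.191·52.5) = 0.400 s.

t_s ≈ 0.400 s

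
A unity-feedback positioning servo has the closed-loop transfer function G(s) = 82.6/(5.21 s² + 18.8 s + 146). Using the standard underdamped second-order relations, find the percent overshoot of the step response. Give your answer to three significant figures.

%OS ≈ 32.0%

Dividing through by 5.21: denominator becomes s² + 3.608 s + 28.02.
So ω_n = √28.02 = 5.29 rad/s and ζ = 3.608/(2·5.29) = 0.341.
%OS = 100·exp(−πζ/√(1−ζ²)) = 32.0%.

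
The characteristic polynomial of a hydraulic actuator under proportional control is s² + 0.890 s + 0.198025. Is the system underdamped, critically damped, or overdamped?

critically damped

a² − 4b = 0.890² − 4·0.198025 = 0 (repeated real root); the system is critically damped.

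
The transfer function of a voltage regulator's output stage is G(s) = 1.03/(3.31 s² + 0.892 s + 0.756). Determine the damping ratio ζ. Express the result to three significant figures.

ζ ≈ 0.282

Dividing through by 3.31: denominator becomes s² + 0.2695 s + 0.2284.
So ω_n = √0.2284 = 0.478 rad/s and ζ = 0.2695/(2·0.478) = 0.282.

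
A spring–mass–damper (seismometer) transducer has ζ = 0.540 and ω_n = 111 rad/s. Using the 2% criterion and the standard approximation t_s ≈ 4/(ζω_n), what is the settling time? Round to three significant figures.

t_s ≈ 0.0667 s

t_s ≈ 4/(ζω_n) = 4/(0.540 × 111) = 0.0667 s.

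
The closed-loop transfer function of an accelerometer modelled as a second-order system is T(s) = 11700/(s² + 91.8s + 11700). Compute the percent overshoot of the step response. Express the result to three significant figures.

Matching coefficients with s² + 2ζω_n s + ω_n² gives ω_n² = 11700 ⇒ ω_n = 108 rad/s, and ζ = 91.8/(2ω_n) = 0.424.
%OS = 100 e^{−πζ/√(1−ζ²)} with ζ = 0.424 gives 22.9%.

%OS ≈ 22.9%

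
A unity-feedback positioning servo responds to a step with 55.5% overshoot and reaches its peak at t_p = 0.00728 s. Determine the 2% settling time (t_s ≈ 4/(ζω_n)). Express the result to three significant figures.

t_s ≈ 0.0495 s

The overshoot fixes ζ = −ln(OS)/√(π²+ln²(OS)) = 0.184.
t_p = π/ω_d ⇒ ω_d = 432 rad/s; then ω_n = ω_d/√(1−ζ²) = 439 rad/s.
t_s ≈ 4/(ζω_n) = 4/(0.184·439) = 0.0495 s.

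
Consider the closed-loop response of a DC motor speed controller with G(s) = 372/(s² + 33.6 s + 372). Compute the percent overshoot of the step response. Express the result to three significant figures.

Comparing the denominator to s² + 2ζω_n s + ω_n²: ω_n = √372 = 19.3 rad/s, and 2ζω_n = 33.6 so ζ = 33.6/(2·19.3) = 0.871.
Overshoot: exp(−π·0.871/√(1−0.871²)) = 0.00381, i.e. 0.381%.

%OS ≈ 0.381%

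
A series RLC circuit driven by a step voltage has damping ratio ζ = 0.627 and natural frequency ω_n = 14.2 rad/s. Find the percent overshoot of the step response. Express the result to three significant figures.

For an underdamped second-order system, %OS = 100·exp(−πζ/√(1−ζ²)).
πζ/√(1−ζ²) = π·0.627/√(1−0.393) = 2.529, so %OS = 100·e^(−2.529) = 7.98%.

%OS ≈ 7.98%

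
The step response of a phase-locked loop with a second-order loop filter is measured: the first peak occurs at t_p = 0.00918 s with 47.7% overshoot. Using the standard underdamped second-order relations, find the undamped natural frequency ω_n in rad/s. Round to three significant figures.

ω_n ≈ 352 rad/s

ζ from %OS: ζ = |ln 0.477|/√(π²+ln²0.477) = 0.229.
t_p = π/ω_d ⇒ ω_d = 342 rad/s; then ω_n = ω_d/√(1−ζ²) = 352 rad/s.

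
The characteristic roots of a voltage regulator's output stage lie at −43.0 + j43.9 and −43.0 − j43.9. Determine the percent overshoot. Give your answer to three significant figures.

%OS ≈ 4.61%

With σ = 43.0, ω_d = 43.9: ω_n = √(σ²+ω_d²) = 61.5 rad/s, ζ = σ/ω_n = 0.700.
%OS = 100 e^{−πζ/√(1−ζ²)} with ζ = 0.700 gives 4.61%.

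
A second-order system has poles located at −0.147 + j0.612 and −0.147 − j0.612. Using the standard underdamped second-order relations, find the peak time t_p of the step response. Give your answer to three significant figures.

t_p ≈ 5.13 s

t_p = π/ω_d with ω_d = 0.612 (the imaginary part), so t_p = 5.13 s.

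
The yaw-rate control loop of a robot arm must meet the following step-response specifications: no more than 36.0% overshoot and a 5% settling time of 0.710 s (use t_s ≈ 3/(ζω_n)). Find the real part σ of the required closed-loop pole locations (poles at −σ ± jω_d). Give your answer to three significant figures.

σ ≈ 4.23

The settling-time spec alone fixes σ = ζω_n = 3/t_s = 3/0.710 = 4.23.
(Overshoot then fixes ζ = 0.309 and hence ω_d = σ·√(1−ζ²)/ζ = 13.0 rad/s.)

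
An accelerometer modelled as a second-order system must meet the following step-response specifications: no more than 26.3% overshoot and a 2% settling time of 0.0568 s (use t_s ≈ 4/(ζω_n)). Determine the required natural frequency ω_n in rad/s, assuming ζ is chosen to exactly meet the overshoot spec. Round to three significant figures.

ζ = −ln(OS)/√(π² + (ln OS)²). With OS = 0.263, ln OS = −1.336 and ζ = 1.336/3.414 = 0.391.
Then ω_n = 4/(ζ t_s) = 4/(0.391 × 0.0568) = 180 rad/s.

ω_n ≈ 180 rad/s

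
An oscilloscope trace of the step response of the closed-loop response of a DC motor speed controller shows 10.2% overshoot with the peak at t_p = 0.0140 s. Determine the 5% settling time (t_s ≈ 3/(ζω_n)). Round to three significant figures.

t_s ≈ 0.0184 s

ζ from %OS: ζ = |ln 0.102|/√(π²+ln²0.102) = 0.588.
t_p = π/ω_d ⇒ ω_d = 224 rad/s; then ω_n = ω_d/√(1−ζ²) = 277 rad/s.
t_s ≈ 3/(ζω_n) = 3/(0.588·277) = 0.0184 s.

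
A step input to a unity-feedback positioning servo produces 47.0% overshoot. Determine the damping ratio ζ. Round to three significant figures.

Inverting the overshoot relation: ζ = |ln 0.470|/√(π² + ln²0.470) = 0.234.

ζ ≈ 0.234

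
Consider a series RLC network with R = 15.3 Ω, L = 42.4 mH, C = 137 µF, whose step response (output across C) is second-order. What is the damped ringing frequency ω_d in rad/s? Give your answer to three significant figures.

ω_d ≈ 374 rad/s

For a series RLC circuit (capacitor voltage as output), ω_n = 1/√(LC) = 1/√(42.4 mH · 137 µF) = 415 rad/s.
ζ = (R/2)·√(C/L) = (15.3/2)·√(137 µF/42.4 mH) = 0.435.
The damped frequency ω_d = ω_n√(1−ζ²) = 374 rad/s.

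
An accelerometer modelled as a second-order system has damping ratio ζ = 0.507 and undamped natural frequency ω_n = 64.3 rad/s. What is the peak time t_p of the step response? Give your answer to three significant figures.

The damped frequency is ω_d = ω_n√(1−ζ²) = 64.3·√(1−0.257) = 55.4 rad/s.
Peak time t_p = π/ω_d = π/55.4 = 0.0567 s.

t_p ≈ 0.0567 s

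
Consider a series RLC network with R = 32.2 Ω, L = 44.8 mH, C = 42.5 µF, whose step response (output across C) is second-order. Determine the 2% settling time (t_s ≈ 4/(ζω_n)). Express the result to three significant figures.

t_s ≈ 0.0111 s

For a series RLC circuit (capacitor voltage as output), ω_n = 1/√(LC) = 1/√(44.8 mH · 42.5 µF) = 725 rad/s.
ζ = (R/2)·√(C/L) = (32.2/2)·√(42.5 µF/44.8 mH) = 0.496.
t_s ≈ 4/(ζω_n) = 0.0111 s.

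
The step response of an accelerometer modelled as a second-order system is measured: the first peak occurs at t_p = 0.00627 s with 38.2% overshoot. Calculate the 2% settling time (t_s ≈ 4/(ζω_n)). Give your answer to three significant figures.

t_s ≈ 0.0261 s

From the overshoot, ζ = −ln(OS)/√(π²+ln²(OS)) = 0.293.
From t_p = π/ω_d, ω_d = π/0.00627 = 501 rad/s, so ω_n = ω_d/√(1−ζ²) = 524 rad/s.
t_s ≈ 4/(ζω_n) = 4/(0.293·524) = 0.0261 s.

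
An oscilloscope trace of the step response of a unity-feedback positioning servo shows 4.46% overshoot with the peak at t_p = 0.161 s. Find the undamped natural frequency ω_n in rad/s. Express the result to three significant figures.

ζ from %OS: ζ = |ln 0.0446|/√(π²+ln²0.0446) = 0.704.
t_p = π/ω_d ⇒ ω_d = 19.5 rad/s; then ω_n = ω_d/√(1−ζ²) = 27.5 rad/s.

ω_n ≈ 27.5 rad/s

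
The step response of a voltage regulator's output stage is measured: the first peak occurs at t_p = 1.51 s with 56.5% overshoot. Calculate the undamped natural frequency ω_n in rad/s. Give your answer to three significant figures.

From the overshoot, ζ = −ln(OS)/√(π²+ln²(OS)) = 0.179.
t_p = π/ω_d ⇒ ω_d = 2.08 rad/s; then ω_n = ω_d/√(1−ζ²) = 2.11 rad/s.

ω_n ≈ 2.11 rad/s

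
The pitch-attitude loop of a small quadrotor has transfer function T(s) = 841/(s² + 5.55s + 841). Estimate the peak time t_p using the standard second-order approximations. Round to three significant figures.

t_p ≈ 0.109 s

ω_n = √841 = 29.0 rad/s; ζ = 5.55/(2·29.0) = 0.0957.
ω_d = 29.0·√(1 − 0.0957²) = 28.9 rad/s. Then t_p = π/ω_d = 0.109 s.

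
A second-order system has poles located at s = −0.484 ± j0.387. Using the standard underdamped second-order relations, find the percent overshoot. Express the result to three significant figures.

%OS ≈ 1.97%

The poles are at −σ ± jω_d with σ = 0.484 and ω_d = 0.387, so ω_n = √(σ²+ω_d²) = 0.620 rad/s and ζ = σ/ω_n = 0.781.
%OS = 100 e^{−πζ/√(1−ζ²)} with ζ = 0.781 gives 1.97%.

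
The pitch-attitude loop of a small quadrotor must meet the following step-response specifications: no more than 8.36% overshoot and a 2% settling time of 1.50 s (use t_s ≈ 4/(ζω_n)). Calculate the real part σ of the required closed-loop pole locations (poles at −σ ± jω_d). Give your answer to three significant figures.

σ ≈ 2.67

The settling-time spec alone fixes σ = ζω_n = 4/t_s = 4/1.50 = 2.67.
(Overshoot then fixes ζ = 0.620 and hence ω_d = σ·√(1−ζ²)/ζ = 3.38 rad/s.)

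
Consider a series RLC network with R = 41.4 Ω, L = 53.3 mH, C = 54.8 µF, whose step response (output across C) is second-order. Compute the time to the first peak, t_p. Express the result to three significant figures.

t_p ≈ 0.00718 s

For a series RLC circuit (capacitor voltage as output), ω_n = 1/√(LC) = 1/√(53.3 mH · 54.8 µF) = 585 rad/s.
ζ = (R/2)·√(C/L) = (41.4/2)·√(54.8 µF/53.3 mH) = 0.664.
ω_d = 585·√(1 − 0.664²) = 438 rad/s. t_p = π/ω_d = 0.00718 s.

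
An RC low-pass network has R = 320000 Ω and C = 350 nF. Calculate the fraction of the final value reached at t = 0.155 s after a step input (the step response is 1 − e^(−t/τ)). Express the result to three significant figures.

τ = RC = 320000 × 350 nF = 0.112 s.
y(t)/y_∞ = 1 − e^(−t/τ) = 1 − e^(−0.155/0.112) = 1 − e^(−1.38) = 0.749.

y/y_∞ ≈ 0.749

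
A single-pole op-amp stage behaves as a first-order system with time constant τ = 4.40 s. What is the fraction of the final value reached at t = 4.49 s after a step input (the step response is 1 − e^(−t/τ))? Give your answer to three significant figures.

y/y_∞ ≈ 0.640

y(t)/y_∞ = 1 − e^(−t/τ) = 1 − e^(−4.49/4.40) = 1 − e^(−1.02) = 0.640.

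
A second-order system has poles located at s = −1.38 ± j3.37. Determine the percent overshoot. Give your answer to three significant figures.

%OS ≈ 27.6%

|pole| = ω_n = √(1.38² + 3.37²) = 3.64 rad/s; ζ = cos θ = σ/ω_n = 0.379.
%OS = 100·exp(−πζ/√(1−ζ²)) = 27.6%.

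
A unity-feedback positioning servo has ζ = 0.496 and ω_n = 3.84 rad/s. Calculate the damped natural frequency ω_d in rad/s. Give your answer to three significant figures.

ω_d = ω_n√(1−ζ²) = 3.84·√0.754 = 3.33 rad/s.

ω_d ≈ 3.33 rad/s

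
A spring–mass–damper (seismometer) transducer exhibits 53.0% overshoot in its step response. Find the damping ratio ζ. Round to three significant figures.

ζ ≈ 0.198

ζ = −ln(OS)/√(π² + (ln OS)²). With OS = 0.530, ln OS = −0.6349 and ζ = 0.6349/3.205 = 0.198.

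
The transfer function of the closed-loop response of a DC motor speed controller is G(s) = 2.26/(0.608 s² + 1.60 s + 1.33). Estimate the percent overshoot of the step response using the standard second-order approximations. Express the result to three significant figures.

%OS ≈ 0.220%

Dividing through by 0.608: denominator becomes s² + 2.632 s + 2.188.
So ω_n = √2.188 = 1.48 rad/s and ζ = 2.632/(2·1.48) = 0.890.
Overshoot: exp(−π·0.890/√(1−0.890²)) = 0.00220, i.e. 0.220%.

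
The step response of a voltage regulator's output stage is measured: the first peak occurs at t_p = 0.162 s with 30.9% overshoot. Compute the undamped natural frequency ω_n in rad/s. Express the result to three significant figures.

ω_n ≈ 20.7 rad/s

ζ from %OS: ζ = |ln 0.309|/√(π²+ln²0.309) = 0.350.
From t_p = π/ω_d, ω_d = π/0.162 = 19.4 rad/s, so ω_n = ω_d/√(1−ζ²) = 20.7 rad/s.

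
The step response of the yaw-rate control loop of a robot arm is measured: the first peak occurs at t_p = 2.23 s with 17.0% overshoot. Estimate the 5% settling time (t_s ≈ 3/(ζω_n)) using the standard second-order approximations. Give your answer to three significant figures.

ζ from %OS: ζ = |ln 0.170|/√(π²+ln²0.170) = 0.491.
From t_p = π/ω_d, ω_d = π/2.23 = 1.41 rad/s, so ω_n = ω_d/√(1−ζ²) = 1.62 rad/s.
t_s ≈ 3/(ζω_n) = 3/(0.491·1.62) = 3.78 s.

t_s ≈ 3.78 s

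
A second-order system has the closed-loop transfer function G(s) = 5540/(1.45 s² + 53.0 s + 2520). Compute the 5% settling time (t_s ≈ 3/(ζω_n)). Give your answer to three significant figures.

t_s ≈ 0.164 s

Dividing through by 1.45: denominator becomes s² + 36.55 s + 1738.
So ω_n = √1738 = 41.7 rad/s and ζ = 36.55/(2·41.7) = 0.438.
t_s ≈ 3/(ζω_n) = 0.164 s.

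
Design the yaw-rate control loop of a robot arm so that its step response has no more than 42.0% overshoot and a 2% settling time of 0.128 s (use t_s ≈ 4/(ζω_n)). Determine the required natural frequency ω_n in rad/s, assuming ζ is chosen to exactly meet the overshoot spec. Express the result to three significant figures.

From %OS = 100·exp(−πζ/√(1−ζ²)), invert to get ζ = −ln(OS)/√(π² + ln²(OS)) with OS = 0.420.
−ln 0.420 = 0.8675, so ζ = 0.8675/√(π² + 0.7526) = 0.266.
From t_s ≈ 4/(ζω_n): ω_n = 4/(ζ·t_s) = 4/(0.266·0.128) = 117 rad/s.

ω_n ≈ 117 rad/s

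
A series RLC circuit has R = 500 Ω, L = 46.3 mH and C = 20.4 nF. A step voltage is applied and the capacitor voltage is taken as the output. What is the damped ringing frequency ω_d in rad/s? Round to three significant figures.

For a series RLC circuit (capacitor voltage as output), ω_n = 1/√(LC) = 1/√(46.3 mH · 20.4 nF) = 32500 rad/s.
ζ = (R/2)·√(C/L) = (500/2)·√(20.4 nF/46.3 mH) = 0.166.
ω_d = 32500·√(1 − 0.166²) = 32100 rad/s.

ω_d ≈ 32100 rad/s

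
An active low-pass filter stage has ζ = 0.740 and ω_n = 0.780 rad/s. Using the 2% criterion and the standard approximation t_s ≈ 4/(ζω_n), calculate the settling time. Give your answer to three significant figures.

t_s ≈ 6.93 s

t_s ≈ 4/(ζω_n) = 4/(0.740 × 0.780) = 6.93 s.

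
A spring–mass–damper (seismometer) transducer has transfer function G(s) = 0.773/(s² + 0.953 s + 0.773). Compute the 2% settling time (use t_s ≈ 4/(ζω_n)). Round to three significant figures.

Comparing the denominator to s² + 2ζω_n s + ω_n²: ω_n = √0.773 = 0.879 rad/s, and 2ζω_n = 0.953 so ζ = 0.953/(2·0.879) = 0.542.
t_s ≈ 4/(ζω_n) = 4/(0.542·0.879) = 8.39 s.

t_s ≈ 8.39 s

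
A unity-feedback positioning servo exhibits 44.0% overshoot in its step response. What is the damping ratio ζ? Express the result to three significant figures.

ζ = −ln(OS)/√(π² + (ln OS)²). With OS = 0.440, ln OS = −0.8210 and ζ = 0.8210/3.247 = 0.253.

ζ ≈ 0.253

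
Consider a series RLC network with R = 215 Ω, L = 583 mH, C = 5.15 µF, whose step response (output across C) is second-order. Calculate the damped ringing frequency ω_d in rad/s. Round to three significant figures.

ω_d ≈ 547 rad/s

For a series RLC circuit (capacitor voltage as output), ω_n = 1/√(LC) = 1/√(583 mH · 5.15 µF) = 577 rad/s.
ζ = (R/2)·√(C/L) = (215/2)·√(5.15 µF/583 mH) = 0.320.
The damped frequency ω_d = ω_n√(1−ζ²) = 547 rad/s.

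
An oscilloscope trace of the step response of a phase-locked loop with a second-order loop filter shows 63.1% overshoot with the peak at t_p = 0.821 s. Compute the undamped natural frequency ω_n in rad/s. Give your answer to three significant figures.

ζ from %OS: ζ = |ln 0.631|/√(π²+ln²0.631) = 0.145.
From t_p = π/ω_d, ω_d = π/0.821 = 3.83 rad/s, so ω_n = ω_d/√(1−ζ²) = 3.87 rad/s.

ω_n ≈ 3.87 rad/s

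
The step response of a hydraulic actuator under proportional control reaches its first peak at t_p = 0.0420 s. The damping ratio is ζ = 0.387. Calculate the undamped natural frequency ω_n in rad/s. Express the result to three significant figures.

ω_n ≈ 81.1 rad/s

Peak time t_p = π/ω_d, so ω_d = π/t_p = π/0.0420 = 74.8 rad/s.
ω_n = ω_d/√(1−ζ²) = 74.8/√0.850 = 81.1 rad/s.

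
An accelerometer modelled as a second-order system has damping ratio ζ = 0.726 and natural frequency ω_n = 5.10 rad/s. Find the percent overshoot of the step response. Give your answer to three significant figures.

For an underdamped second-order system, %OS = 100·exp(−πζ/√(1−ζ²)).
πζ/√(1−ζ²) = π·0.726/√(1−0.527) = 3.317, so %OS = 100·e^(−3.317) = 3.63%.

%OS ≈ 3.63%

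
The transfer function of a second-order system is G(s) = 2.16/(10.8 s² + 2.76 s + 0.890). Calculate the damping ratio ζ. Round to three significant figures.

Dividing through by 10.8: denominator becomes s² + 0.2556 s + 0.08241.
So ω_n = √0.08241 = 0.287 rad/s and ζ = 0.2556/(2·0.287) = 0.445.

ζ ≈ 0.445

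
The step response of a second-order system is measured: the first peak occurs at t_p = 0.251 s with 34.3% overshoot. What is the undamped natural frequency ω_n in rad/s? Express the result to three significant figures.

The overshoot fixes ζ = −ln(OS)/√(π²+ln²(OS)) = 0.322.
From t_p = π/ω_d, ω_d = π/0.251 = 12.5 rad/s, so ω_n = ω_d/√(1−ζ²) = 13.2 rad/s.

ω_n ≈ 13.2 rad/s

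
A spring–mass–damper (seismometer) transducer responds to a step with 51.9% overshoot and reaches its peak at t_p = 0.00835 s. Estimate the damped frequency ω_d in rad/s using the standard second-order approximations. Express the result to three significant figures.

ω_d ≈ 376 rad/s

t_p = π/ω_d, so ω_d = π/0.00835 = 376 rad/s.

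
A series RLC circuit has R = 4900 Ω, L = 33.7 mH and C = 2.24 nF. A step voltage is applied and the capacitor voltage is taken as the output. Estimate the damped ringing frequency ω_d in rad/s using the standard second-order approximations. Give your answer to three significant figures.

ω_d ≈ 89200 rad/s

For a series RLC circuit (capacitor voltage as output), ω_n = 1/√(LC) = 1/√(33.7 mH · 2.24 nF) = 115000 rad/s.
ζ = (R/2)·√(C/L) = (4900/2)·√(2.24 nF/33.7 mH) = 0.632.
ω_d = 115000·√(1 − 0.632²) = 89200 rad/s.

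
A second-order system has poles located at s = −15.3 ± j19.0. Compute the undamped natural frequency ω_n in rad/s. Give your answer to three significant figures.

The poles are at −σ ± jω_d with σ = 15.3 and ω_d = 19.0, so ω_n = √(σ²+ω_d²) = 24.4 rad/s and ζ = σ/ω_n = 0.627.

ω_n ≈ 24.4 rad/s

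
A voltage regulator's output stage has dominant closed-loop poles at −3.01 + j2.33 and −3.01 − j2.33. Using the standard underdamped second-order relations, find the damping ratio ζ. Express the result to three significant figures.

The poles are at −σ ± jω_d with σ = 3.01 and ω_d = 2.33, so ω_n = √(σ²+ω_d²) = 3.81 rad/s and ζ = σ/ω_n = 0.791.

ζ ≈ 0.791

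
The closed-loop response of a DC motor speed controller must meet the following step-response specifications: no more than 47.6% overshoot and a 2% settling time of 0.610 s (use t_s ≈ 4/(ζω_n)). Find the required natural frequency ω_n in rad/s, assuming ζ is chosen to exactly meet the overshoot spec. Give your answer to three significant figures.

ω_n ≈ 28.5 rad/s

From %OS = 100·exp(−πζ/√(1−ζ²)), invert to get ζ = −ln(OS)/√(π² + ln²(OS)) with OS = 0.476.
−ln 0.476 = 0.7423, so ζ = 0.7423/√(π² + 0.5511) = 0.230.
From t_s ≈ 4/(ζω_n): ω_n = 4/(ζ·t_s) = 4/(0.230·0.610) = 28.5 rad/s.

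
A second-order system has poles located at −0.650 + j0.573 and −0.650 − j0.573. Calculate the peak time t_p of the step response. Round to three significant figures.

t_p = π/ω_d with ω_d = 0.573 (the imaginary part), so t_p = 5.48 s.

t_p ≈ 5.48 s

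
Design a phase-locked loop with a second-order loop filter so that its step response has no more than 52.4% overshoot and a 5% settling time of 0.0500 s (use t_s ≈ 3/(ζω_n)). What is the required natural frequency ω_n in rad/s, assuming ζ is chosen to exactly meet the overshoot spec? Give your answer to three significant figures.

ζ = −ln(OS)/√(π² + (ln OS)²). With OS = 0.524, ln OS = −0.6463 and ζ = 0.6463/3.207 = 0.201.
From t_s ≈ 3/(ζω_n): ω_n = 3/(ζ·t_s) = 3/(0.201·0.0500) = 298 rad/s.

ω_n ≈ 298 rad/s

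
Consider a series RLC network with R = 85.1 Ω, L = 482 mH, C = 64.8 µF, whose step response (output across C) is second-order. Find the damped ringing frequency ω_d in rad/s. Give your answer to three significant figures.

ω_d ≈ 156 rad/s

For a series RLC circuit (capacitor voltage as output), ω_n = 1/√(LC) = 1/√(482 mH · 64.8 µF) = 179 rad/s.
ζ = (R/2)·√(C/L) = (85.1/2)·√(64.8 µF/482 mH) = 0.493.
The damped frequency ω_d = ω_n√(1−ζ²) = 156 rad/s.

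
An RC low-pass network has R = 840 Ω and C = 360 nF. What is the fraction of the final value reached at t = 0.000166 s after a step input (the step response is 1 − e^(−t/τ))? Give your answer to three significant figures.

y/y_∞ ≈ 0.422

τ = RC = 840 × 360 nF = 0.000302 s.
y(t)/y_∞ = 1 − e^(−t/τ) = 1 − e^(−0.000166/0.000302) = 1 − e^(−0.549) = 0.422.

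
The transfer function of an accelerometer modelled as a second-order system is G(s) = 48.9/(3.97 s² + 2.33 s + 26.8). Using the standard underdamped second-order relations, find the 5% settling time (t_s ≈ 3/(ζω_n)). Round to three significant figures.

t_s ≈ 10.2 s

Dividing through by 3.97: denominator becomes s² + 0.5869 s + 6.751.
So ω_n = √6.751 = 2.60 rad/s and ζ = 0.5869/(2·2.60) = 0.113.
t_s ≈ 3/(ζω_n) = 10.2 s.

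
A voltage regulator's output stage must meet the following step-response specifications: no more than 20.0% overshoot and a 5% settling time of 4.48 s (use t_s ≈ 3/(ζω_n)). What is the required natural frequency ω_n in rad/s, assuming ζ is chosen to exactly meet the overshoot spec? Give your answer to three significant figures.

Inverting the overshoot relation: ζ = |ln 0.200|/√(π² + ln²0.200) = 0.456.
From t_s ≈ 3/(ζω_n): ω_n = 3/(ζ·t_s) = 3/(0.456·4.48) = 1.47 rad/s.

ω_n ≈ 1.47 rad/s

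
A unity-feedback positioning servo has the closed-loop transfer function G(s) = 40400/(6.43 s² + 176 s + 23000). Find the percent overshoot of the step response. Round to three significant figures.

Dividing through by 6.43: denominator becomes s² + 27.37 s + 3577.
So ω_n = √3577 = 59.8 rad/s and ζ = 27.37/(2·59.8) = 0.229.
Overshoot: exp(−π·0.229/√(1−0.229²)) = 0.478, i.e. 47.8%.

%OS ≈ 47.8%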